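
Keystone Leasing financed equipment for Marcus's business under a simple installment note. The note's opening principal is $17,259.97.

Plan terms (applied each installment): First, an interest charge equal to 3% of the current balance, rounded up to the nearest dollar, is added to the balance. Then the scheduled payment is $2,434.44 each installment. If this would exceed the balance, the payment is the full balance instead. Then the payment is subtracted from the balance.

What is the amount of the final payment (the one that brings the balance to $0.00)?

$228.45

Installment 1: $17,259.97 +$518.00 interest = $17,777.97; pay $2,434.44 → $15,343.53
Installment 2: $15,343.53 +$461.00 interest = $15,804.53; pay $2,434.44 → $13,370.09
Installment 3: $13,370.09 +$402.00 interest = $13,772.09; pay $2,434.44 → $11,337.65
Installment 4: $11,337.65 +$341.00 interest = $11,678.65; pay $2,434.44 → $9,244.21
Installment 5: $9,244.21 +$278.00 interest = $9,522.21; pay $2,434.44 → $7,087.77
Installment 6: $7,087.77 +$213.00 interest = $7,300.77; pay $2,434.44 → $4,866.33
Installment 7: $4,866.33 +$146.00 interest = $5,012.33; pay $2,434.44 → $2,577.89
Installment 8: $2,577.89 +$78.00 interest = $2,655.89; pay $2,434.44 → $221.45
Installment 9: $221.45 +$7.00 interest = $228.45; pay $228.45 → $0.00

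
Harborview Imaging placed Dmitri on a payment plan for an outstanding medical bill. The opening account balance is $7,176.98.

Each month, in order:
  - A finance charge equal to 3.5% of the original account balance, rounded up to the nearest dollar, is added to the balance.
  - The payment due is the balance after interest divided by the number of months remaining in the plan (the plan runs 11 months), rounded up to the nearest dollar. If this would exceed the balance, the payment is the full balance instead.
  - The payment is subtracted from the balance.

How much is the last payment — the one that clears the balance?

# | Opening | Interest | Payment | End bal
1 | $7,176.98 | $252.00 | $676.00 | $6,752.98
2 | $6,752.98 | $252.00 | $701.00 | $6,303.98
3 | $6,303.98 | $252.00 | $729.00 | $5,826.98
4 | $5,826.98 | $252.00 | $760.00 | $5,318.98
5 | $5,318.98 | $252.00 | $796.00 | $4,774.98
6 | $4,774.98 | $252.00 | $838.00 | $4,188.98
7 | $4,188.98 | $252.00 | $889.00 | $3,551.98
8 | $3,551.98 | $252.00 | $951.00 | $2,852.98
9 | $2,852.98 | $252.00 | $1,035.00 | $2,069.98
10 | $2,069.98 | $252.00 | $1,161.00 | $1,160.98
11 | $1,160.98 | $252.00 | $1,412.98 | $0.00

$1,412.98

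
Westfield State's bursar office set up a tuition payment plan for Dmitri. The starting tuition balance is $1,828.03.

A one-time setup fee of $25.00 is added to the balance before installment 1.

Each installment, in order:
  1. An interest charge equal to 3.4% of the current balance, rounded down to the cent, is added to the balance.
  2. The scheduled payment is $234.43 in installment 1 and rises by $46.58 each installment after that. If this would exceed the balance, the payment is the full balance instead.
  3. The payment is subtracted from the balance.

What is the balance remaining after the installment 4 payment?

$845.67

# | Opening | Interest | Payment | End bal
1 | $1,853.03 | $63.00 | $234.43 | $1,681.60
2 | $1,681.60 | $57.17 | $281.01 | $1,457.76
3 | $1,457.76 | $49.56 | $327.59 | $1,179.73
4 | $1,179.73 | $40.11 | $374.17 | $845.67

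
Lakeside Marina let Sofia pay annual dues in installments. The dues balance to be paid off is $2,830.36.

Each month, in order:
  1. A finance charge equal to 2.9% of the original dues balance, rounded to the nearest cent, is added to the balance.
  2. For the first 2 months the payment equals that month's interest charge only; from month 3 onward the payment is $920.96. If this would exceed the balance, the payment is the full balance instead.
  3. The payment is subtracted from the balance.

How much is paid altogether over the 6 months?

$3,322.84

Month 1: opening $2,830.36; interest $82.08 → $2,912.44; payment $82.08; balance $2,830.36
Month 2: opening $2,830.36; interest $82.08 → $2,912.44; payment $82.08; balance $2,830.36
Month 3: opening $2,830.36; interest $82.08 → $2,912.44; payment $920.96; balance $1,991.48
Month 4: opening $1,991.48; interest $82.08 → $2,073.56; payment $920.96; balance $1,152.60
Month 5: opening $1,152.60; interest $82.08 → $1,234.68; payment $920.96; balance $313.72
Month 6: opening $313.72; interest $82.08 → $395.80; payment $395.80; balance $0.00
Total paid: $3,322.84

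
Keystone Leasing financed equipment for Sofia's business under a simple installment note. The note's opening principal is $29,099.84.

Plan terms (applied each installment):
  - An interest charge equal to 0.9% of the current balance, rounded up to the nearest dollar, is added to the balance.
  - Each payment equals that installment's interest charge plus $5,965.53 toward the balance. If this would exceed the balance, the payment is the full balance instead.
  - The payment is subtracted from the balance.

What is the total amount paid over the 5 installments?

$29,874.84

Installment 1: opening $29,099.84; interest $262.00 → $29,361.84; payment $6,227.53; balance $23,134.31
Installment 2: opening $23,134.31; interest $209.00 → $23,343.31; payment $6,174.53; balance $17,168.78
Installment 3: opening $17,168.78; interest $155.00 → $17,323.78; payment $6,120.53; balance $11,203.25
Installment 4: opening $11,203.25; interest $101.00 → $11,304.25; payment $6,066.53; balance $5,237.72
Installment 5: opening $5,237.72; interest $48.00 → $5,285.72; payment $5,285.72; balance $0.00
Total paid: $29,874.84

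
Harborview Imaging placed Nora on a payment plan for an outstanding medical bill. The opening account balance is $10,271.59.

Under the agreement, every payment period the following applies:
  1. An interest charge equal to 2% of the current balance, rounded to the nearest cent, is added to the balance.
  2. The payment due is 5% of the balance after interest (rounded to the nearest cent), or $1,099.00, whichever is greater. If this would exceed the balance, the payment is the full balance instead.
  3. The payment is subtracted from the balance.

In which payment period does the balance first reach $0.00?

Payment period 1: opening $10,271.59; interest $205.43 → $10,477.02; payment $1,099.00; balance $9,378.02
Payment period 2: opening $9,378.02; interest $187.56 → $9,565.58; payment $1,099.00; balance $8,466.58
Payment period 3: opening $8,466.58; interest $169.33 → $8,635.91; payment $1,099.00; balance $7,536.91
Payment period 4: opening $7,536.91; interest $150.74 → $7,687.65; payment $1,099.00; balance $6,588.65
Payment period 5: opening $6,588.65; interest $131.77 → $6,720.42; payment $1,099.00; balance $5,621.42
Payment period 6: opening $5,621.42; interest $112.43 → $5,733.85; payment $1,099.00; balance $4,634.85
Payment period 7: opening $4,634.85; interest $92.70 → $4,727.55; payment $1,099.00; balance $3,628.55
Payment period 8: opening $3,628.55; interest $72.57 → $3,701.12; payment $1,099.00; balance $2,602.12
Payment period 9: opening $2,602.12; interest $52.04 → $2,654.16; payment $1,099.00; balance $1,555.16
Payment period 10: opening $1,555.16; interest $31.10 → $1,586.26; payment $1,099.00; balance $487.26
Payment period 11: opening $487.26; interest $9.75 → $497.01; payment $497.01; balance $0.00
Balance reaches $0.00 in payment period 11.

11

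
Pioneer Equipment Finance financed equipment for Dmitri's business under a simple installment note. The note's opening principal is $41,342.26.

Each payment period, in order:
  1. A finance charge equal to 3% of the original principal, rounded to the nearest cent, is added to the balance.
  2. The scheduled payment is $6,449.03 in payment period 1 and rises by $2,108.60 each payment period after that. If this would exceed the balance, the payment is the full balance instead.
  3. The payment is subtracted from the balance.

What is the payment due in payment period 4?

$12,774.83

Payment period 1: $41,342.26 +$1,240.27 interest = $42,582.53; pay $6,449.03 → $36,133.50
Payment period 2: $36,133.50 +$1,240.27 interest = $37,373.77; pay $8,557.63 → $28,816.14
Payment period 3: $28,816.14 +$1,240.27 interest = $30,056.41; pay $10,666.23 → $19,390.18
Payment period 4: $19,390.18 +$1,240.27 interest = $20,630.45; pay $12,774.83 → $7,855.62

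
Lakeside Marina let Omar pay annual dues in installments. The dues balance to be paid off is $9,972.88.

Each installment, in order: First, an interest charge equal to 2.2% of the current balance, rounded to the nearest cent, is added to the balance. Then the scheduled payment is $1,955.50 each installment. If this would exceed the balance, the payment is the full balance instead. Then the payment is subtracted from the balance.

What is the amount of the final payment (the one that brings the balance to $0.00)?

$921.79

Installment 1: opening $9,972.88; interest $219.40 → $10,192.28; payment $1,955.50; balance $8,236.78
Installment 2: opening $8,236.78; interest $181.21 → $8,417.99; payment $1,955.50; balance $6,462.49
Installment 3: opening $6,462.49; interest $142.17 → $6,604.66; payment $1,955.50; balance $4,649.16
Installment 4: opening $4,649.16; interest $102.28 → $4,751.44; payment $1,955.50; balance $2,795.94
Installment 5: opening $2,795.94; interest $61.51 → $2,857.45; payment $1,955.50; balance $901.95
Installment 6: opening $901.95; interest $19.84 → $921.79; payment $921.79; balance $0.00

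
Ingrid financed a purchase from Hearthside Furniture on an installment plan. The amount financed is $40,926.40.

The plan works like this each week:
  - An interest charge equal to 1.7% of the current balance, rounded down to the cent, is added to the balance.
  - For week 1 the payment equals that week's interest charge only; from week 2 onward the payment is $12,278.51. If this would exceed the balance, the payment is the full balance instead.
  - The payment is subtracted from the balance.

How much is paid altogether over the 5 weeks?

# | Opening | Interest | Payment | End bal
1 | $40,926.40 | $695.74 | $695.74 | $40,926.40
2 | $40,926.40 | $695.74 | $12,278.51 | $29,343.63
3 | $29,343.63 | $498.84 | $12,278.51 | $17,563.96
4 | $17,563.96 | $298.58 | $12,278.51 | $5,584.03
5 | $5,584.03 | $94.92 | $5,678.95 | $0.00
Total paid: $43,210.22

$43,210.22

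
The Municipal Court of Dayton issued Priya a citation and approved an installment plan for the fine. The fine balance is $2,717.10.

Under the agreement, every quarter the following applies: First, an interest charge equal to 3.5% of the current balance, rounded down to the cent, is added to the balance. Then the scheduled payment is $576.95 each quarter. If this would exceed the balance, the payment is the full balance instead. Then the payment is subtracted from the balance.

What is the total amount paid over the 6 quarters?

# | Opening | Interest | Payment | End bal
1 | $2,717.10 | $95.09 | $576.95 | $2,235.24
2 | $2,235.24 | $78.23 | $576.95 | $1,736.52
3 | $1,736.52 | $60.77 | $576.95 | $1,220.34
4 | $1,220.34 | $42.71 | $576.95 | $686.10
5 | $686.10 | $24.01 | $576.95 | $133.16
6 | $133.16 | $4.66 | $137.82 | $0.00
Total paid: $3,022.57

$3,022.57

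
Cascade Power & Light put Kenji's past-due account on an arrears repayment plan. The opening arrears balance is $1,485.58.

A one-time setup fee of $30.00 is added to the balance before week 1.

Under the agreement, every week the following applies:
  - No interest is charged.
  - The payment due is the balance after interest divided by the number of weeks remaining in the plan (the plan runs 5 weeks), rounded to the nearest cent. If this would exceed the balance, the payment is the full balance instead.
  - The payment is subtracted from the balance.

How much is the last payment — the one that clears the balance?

$303.11

Week 1: $1,515.58 − $303.12 → $1,212.46
Week 2: $1,212.46 − $303.12 → $909.34
Week 3: $909.34 − $303.11 → $606.23
Week 4: $606.23 − $303.12 → $303.11
Week 5: $303.11 − $303.11 → $0.00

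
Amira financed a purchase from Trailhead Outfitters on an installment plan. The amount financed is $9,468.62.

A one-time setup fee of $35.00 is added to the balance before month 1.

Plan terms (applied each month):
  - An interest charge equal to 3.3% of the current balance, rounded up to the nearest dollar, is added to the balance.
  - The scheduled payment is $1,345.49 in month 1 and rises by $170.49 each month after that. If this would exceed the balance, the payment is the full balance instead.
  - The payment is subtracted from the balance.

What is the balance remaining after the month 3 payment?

Month 1: opening $9,503.62; interest $314.00 → $9,817.62; payment $1,345.49; balance $8,472.13
Month 2: opening $8,472.13; interest $280.00 → $8,752.13; payment $1,515.98; balance $7,236.15
Month 3: opening $7,236.15; interest $239.00 → $7,475.15; payment $1,686.47; balance $5,788.68

$5,788.68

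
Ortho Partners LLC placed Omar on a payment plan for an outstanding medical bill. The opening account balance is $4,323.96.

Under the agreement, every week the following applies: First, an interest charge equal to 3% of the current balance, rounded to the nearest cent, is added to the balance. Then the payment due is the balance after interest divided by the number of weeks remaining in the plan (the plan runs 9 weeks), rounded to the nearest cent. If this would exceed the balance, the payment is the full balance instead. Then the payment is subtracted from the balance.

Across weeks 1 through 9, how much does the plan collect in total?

Week 1: opening $4,323.96; interest $129.72 → $4,453.68; payment $494.85; balance $3,958.83
Week 2: opening $3,958.83; interest $118.76 → $4,077.59; payment $509.70; balance $3,567.89
Week 3: opening $3,567.89; interest $107.04 → $3,674.93; payment $524.99; balance $3,149.94
Week 4: opening $3,149.94; interest $94.50 → $3,244.44; payment $540.74; balance $2,703.70
Week 5: opening $2,703.70; interest $81.11 → $2,784.81; payment $556.96; balance $2,227.85
Week 6: opening $2,227.85; interest $66.84 → $2,294.69; payment $573.67; balance $1,721.02
Week 7: opening $1,721.02; interest $51.63 → $1,772.65; payment $590.88; balance $1,181.77
Week 8: opening $1,181.77; interest $35.45 → $1,217.22; payment $608.61; balance $608.61
Week 9: opening $608.61; interest $18.26 → $626.87; payment $626.87; balance $0.00
Total paid: $5,027.27

$5,027.27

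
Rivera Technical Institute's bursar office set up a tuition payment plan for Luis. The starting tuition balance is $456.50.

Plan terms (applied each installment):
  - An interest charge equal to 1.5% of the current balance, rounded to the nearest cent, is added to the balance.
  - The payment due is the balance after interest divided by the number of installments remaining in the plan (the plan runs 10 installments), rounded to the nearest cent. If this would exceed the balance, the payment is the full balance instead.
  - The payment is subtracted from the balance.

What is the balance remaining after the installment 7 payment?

$151.99

Installment 1: opening $456.50; interest $6.85 → $463.35; payment $46.34; balance $417.01
Installment 2: opening $417.01; interest $6.26 → $423.27; payment $47.03; balance $376.24
Installment 3: opening $376.24; interest $5.64 → $381.88; payment $47.74; balance $334.14
Installment 4: opening $334.14; interest $5.01 → $339.15; payment $48.45; balance $290.70
Installment 5: opening $290.70; interest $4.36 → $295.06; payment $49.18; balance $245.88
Installment 6: opening $245.88; interest $3.69 → $249.57; payment $49.91; balance $199.66
Installment 7: opening $199.66; interest $2.99 → $202.65; payment $50.66; balance $151.99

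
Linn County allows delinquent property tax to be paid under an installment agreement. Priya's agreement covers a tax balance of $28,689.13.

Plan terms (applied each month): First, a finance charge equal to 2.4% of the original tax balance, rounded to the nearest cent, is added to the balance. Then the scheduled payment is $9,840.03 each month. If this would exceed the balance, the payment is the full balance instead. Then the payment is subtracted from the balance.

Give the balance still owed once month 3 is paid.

Month 1: opening $28,689.13; interest $688.54 → $29,377.67; payment $9,840.03; balance $19,537.64
Month 2: opening $19,537.64; interest $688.54 → $20,226.18; payment $9,840.03; balance $10,386.15
Month 3: opening $10,386.15; interest $688.54 → $11,074.69; payment $9,840.03; balance $1,234.66

$1,234.66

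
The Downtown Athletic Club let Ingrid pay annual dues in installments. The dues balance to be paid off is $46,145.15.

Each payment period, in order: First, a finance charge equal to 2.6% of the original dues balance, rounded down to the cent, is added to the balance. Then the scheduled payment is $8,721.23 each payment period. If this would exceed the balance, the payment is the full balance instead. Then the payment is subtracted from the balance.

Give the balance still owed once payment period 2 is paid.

$31,102.23

Payment period 1: $46,145.15 +$1,199.77 interest = $47,344.92; pay $8,721.23 → $38,623.69
Payment period 2: $38,623.69 +$1,199.77 interest = $39,823.46; pay $8,721.23 → $31,102.23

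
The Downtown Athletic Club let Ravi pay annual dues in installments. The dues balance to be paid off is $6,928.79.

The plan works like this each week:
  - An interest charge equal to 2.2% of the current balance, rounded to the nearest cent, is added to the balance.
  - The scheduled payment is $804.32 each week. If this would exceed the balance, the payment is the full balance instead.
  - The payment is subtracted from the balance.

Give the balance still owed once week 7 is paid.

# | Opening | Interest | Payment | End bal
1 | $6,928.79 | $152.43 | $804.32 | $6,276.90
2 | $6,276.90 | $138.09 | $804.32 | $5,610.67
3 | $5,610.67 | $123.43 | $804.32 | $4,929.78
4 | $4,929.78 | $108.46 | $804.32 | $4,233.92
5 | $4,233.92 | $93.15 | $804.32 | $3,522.75
6 | $3,522.75 | $77.50 | $804.32 | $2,795.93
7 | $2,795.93 | $61.51 | $804.32 | $2,053.12

$2,053.12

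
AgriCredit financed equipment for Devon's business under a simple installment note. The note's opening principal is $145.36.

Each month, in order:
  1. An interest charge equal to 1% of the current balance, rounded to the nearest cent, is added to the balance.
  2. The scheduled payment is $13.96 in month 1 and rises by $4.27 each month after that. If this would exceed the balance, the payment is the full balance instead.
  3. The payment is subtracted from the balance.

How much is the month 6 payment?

$35.31

Month 1: $145.36 +$1.45 interest = $146.81; pay $13.96 → $132.85
Month 2: $132.85 +$1.33 interest = $134.18; pay $18.23 → $115.95
Month 3: $115.95 +$1.16 interest = $117.11; pay $22.50 → $94.61
Month 4: $94.61 +$0.95 interest = $95.56; pay $26.77 → $68.79
Month 5: $68.79 +$0.69 interest = $69.48; pay $31.04 → $38.44
Month 6: $38.44 +$0.38 interest = $38.82; pay $35.31 → $3.51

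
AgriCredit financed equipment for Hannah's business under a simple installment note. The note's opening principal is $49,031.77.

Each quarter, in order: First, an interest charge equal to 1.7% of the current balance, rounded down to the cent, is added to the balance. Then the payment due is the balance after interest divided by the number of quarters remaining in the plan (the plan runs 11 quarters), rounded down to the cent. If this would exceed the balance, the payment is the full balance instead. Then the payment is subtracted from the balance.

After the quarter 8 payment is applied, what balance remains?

$15,302.90

Quarter 1: opening $49,031.77; interest $833.54 → $49,865.31; payment $4,533.21; balance $45,332.10
Quarter 2: opening $45,332.10; interest $770.64 → $46,102.74; payment $4,610.27; balance $41,492.47
Quarter 3: opening $41,492.47; interest $705.37 → $42,197.84; payment $4,688.64; balance $37,509.20
Quarter 4: opening $37,509.20; interest $637.65 → $38,146.85; payment $4,768.35; balance $33,378.50
Quarter 5: opening $33,378.50; interest $567.43 → $33,945.93; payment $4,849.41; balance $29,096.52
Quarter 6: opening $29,096.52; interest $494.64 → $29,591.16; payment $4,931.86; balance $24,659.30
Quarter 7: opening $24,659.30; interest $419.20 → $25,078.50; payment $5,015.70; balance $20,062.80
Quarter 8: opening $20,062.80; interest $341.06 → $20,403.86; payment $5,100.96; balance $15,302.90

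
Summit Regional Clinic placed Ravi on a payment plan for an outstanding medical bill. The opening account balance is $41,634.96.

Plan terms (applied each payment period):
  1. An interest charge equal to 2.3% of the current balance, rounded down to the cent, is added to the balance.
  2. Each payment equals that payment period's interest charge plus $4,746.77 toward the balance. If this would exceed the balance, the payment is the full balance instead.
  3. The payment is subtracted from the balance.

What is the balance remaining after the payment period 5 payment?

Payment period 1: opening $41,634.96; interest $957.60 → $42,592.56; payment $5,704.37; balance $36,888.19
Payment period 2: opening $36,888.19; interest $848.42 → $37,736.61; payment $5,595.19; balance $32,141.42
Payment period 3: opening $32,141.42; interest $739.25 → $32,880.67; payment $5,486.02; balance $27,394.65
Payment period 4: opening $27,394.65; interest $630.07 → $28,024.72; payment $5,376.84; balance $22,647.88
Payment period 5: opening $22,647.88; interest $520.90 → $23,168.78; payment $5,267.67; balance $17,901.11

$17,901.11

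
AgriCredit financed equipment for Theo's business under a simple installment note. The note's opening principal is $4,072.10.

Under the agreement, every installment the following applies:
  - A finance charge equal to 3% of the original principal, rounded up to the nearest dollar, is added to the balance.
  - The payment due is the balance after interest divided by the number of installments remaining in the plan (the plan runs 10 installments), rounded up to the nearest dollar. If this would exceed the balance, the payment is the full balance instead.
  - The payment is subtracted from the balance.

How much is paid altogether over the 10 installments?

$5,302.10

Installment 1: opening $4,072.10; interest $123.00 → $4,195.10; payment $420.00; balance $3,775.10
Installment 2: opening $3,775.10; interest $123.00 → $3,898.10; payment $434.00; balance $3,464.10
Installment 3: opening $3,464.10; interest $123.00 → $3,587.10; payment $449.00; balance $3,138.10
Installment 4: opening $3,138.10; interest $123.00 → $3,261.10; payment $466.00; balance $2,795.10
Installment 5: opening $2,795.10; interest $123.00 → $2,918.10; payment $487.00; balance $2,431.10
Installment 6: opening $2,431.10; interest $123.00 → $2,554.10; payment $511.00; balance $2,043.10
Installment 7: opening $2,043.10; interest $123.00 → $2,166.10; payment $542.00; balance $1,624.10
Installment 8: opening $1,624.10; interest $123.00 → $1,747.10; payment $583.00; balance $1,164.10
Installment 9: opening $1,164.10; interest $123.00 → $1,287.10; payment $644.00; balance $643.10
Installment 10: opening $643.10; interest $123.00 → $766.10; payment $766.10; balance $0.00
Total paid: $5,302.10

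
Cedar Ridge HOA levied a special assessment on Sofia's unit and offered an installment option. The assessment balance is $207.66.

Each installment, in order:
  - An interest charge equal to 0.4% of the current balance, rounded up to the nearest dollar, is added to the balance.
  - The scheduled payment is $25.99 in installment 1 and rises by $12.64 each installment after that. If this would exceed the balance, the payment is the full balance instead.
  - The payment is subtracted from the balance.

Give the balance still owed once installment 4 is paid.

# | Opening | Interest | Payment | End bal
1 | $207.66 | $1.00 | $25.99 | $182.67
2 | $182.67 | $1.00 | $38.63 | $145.04
3 | $145.04 | $1.00 | $51.27 | $94.77
4 | $94.77 | $1.00 | $63.91 | $31.86

$31.86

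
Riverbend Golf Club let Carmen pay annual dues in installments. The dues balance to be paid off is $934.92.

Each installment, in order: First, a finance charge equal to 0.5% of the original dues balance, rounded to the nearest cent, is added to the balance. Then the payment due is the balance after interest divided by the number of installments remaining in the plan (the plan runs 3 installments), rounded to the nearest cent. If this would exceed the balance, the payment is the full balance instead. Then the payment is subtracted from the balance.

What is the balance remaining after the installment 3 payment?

$0.00

# | Opening | Interest | Payment | End bal
1 | $934.92 | $4.67 | $313.20 | $626.39
2 | $626.39 | $4.67 | $315.53 | $315.53
3 | $315.53 | $4.67 | $320.20 | $0.00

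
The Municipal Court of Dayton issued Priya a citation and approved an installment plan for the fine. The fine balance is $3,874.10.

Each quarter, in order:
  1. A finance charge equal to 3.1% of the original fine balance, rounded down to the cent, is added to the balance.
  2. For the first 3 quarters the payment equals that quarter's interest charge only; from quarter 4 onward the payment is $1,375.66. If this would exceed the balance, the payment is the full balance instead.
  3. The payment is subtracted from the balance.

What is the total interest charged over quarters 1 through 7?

Quarter 1: $3,874.10 +$120.09 interest = $3,994.19; pay $120.09 → $3,874.10
Quarter 2: $3,874.10 +$120.09 interest = $3,994.19; pay $120.09 → $3,874.10
Quarter 3: $3,874.10 +$120.09 interest = $3,994.19; pay $120.09 → $3,874.10
Quarter 4: $3,874.10 +$120.09 interest = $3,994.19; pay $1,375.66 → $2,618.53
Quarter 5: $2,618.53 +$120.09 interest = $2,738.62; pay $1,375.66 → $1,362.96
Quarter 6: $1,362.96 +$120.09 interest = $1,483.05; pay $1,375.66 → $107.39
Quarter 7: $107.39 +$120.09 interest = $227.48; pay $227.48 → $0.00
Total interest: $120.09 + $120.09 + $120.09 + $120.09 + $120.09 + $120.09 + $120.09 = $840.63

$840.63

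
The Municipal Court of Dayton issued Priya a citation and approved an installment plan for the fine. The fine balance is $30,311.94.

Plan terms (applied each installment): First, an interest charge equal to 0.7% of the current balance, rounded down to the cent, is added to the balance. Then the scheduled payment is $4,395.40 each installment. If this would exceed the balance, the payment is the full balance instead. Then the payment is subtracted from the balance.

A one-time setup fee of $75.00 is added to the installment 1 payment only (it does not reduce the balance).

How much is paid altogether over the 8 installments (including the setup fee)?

Installment 1: $30,311.94 +$212.18 interest = $30,524.12; pay $4,395.40 (+ $75.00 fee) → $26,128.72
Installment 2: $26,128.72 +$182.90 interest = $26,311.62; pay $4,395.40 → $21,916.22
Installment 3: $21,916.22 +$153.41 interest = $22,069.63; pay $4,395.40 → $17,674.23
Installment 4: $17,674.23 +$123.71 interest = $17,797.94; pay $4,395.40 → $13,402.54
Installment 5: $13,402.54 +$93.81 interest = $13,496.35; pay $4,395.40 → $9,100.95
Installment 6: $9,100.95 +$63.70 interest = $9,164.65; pay $4,395.40 → $4,769.25
Installment 7: $4,769.25 +$33.38 interest = $4,802.63; pay $4,395.40 → $407.23
Installment 8: $407.23 +$2.85 interest = $410.08; pay $410.08 → $0.00
Total paid: $31,252.88

$31,252.88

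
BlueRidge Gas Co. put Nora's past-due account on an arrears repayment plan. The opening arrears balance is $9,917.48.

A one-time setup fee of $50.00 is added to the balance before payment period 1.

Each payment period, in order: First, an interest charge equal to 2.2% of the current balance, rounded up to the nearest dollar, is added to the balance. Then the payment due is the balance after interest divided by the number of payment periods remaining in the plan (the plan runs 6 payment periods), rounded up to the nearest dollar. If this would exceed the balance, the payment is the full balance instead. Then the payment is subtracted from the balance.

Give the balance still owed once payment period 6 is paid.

Payment period 1: opening $9,967.48; interest $220.00 → $10,187.48; payment $1,698.00; balance $8,489.48
Payment period 2: opening $8,489.48; interest $187.00 → $8,676.48; payment $1,736.00; balance $6,940.48
Payment period 3: opening $6,940.48; interest $153.00 → $7,093.48; payment $1,774.00; balance $5,319.48
Payment period 4: opening $5,319.48; interest $118.00 → $5,437.48; payment $1,813.00; balance $3,624.48
Payment period 5: opening $3,624.48; interest $80.00 → $3,704.48; payment $1,853.00; balance $1,851.48
Payment period 6: opening $1,851.48; interest $41.00 → $1,892.48; payment $1,892.48; balance $0.00

$0.00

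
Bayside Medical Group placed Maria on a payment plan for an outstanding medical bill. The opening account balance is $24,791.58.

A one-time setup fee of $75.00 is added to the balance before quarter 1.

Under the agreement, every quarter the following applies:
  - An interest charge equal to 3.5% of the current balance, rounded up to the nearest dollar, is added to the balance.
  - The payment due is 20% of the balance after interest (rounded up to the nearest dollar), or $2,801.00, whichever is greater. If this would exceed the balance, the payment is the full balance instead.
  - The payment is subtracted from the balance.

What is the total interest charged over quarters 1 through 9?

Quarter 1: opening $24,866.58; interest $871.00 → $25,737.58; payment $5,148.00; balance $20,589.58
Quarter 2: opening $20,589.58; interest $721.00 → $21,310.58; payment $4,263.00; balance $17,047.58
Quarter 3: opening $17,047.58; interest $597.00 → $17,644.58; payment $3,529.00; balance $14,115.58
Quarter 4: opening $14,115.58; interest $495.00 → $14,610.58; payment $2,923.00; balance $11,687.58
Quarter 5: opening $11,687.58; interest $410.00 → $12,097.58; payment $2,801.00; balance $9,296.58
Quarter 6: opening $9,296.58; interest $326.00 → $9,622.58; payment $2,801.00; balance $6,821.58
Quarter 7: opening $6,821.58; interest $239.00 → $7,060.58; payment $2,801.00; balance $4,259.58
Quarter 8: opening $4,259.58; interest $150.00 → $4,409.58; payment $2,801.00; balance $1,608.58
Quarter 9: opening $1,608.58; interest $57.00 → $1,665.58; payment $1,665.58; balance $0.00
Total interest: $871.00 + $721.00 + $597.00 + $495.00 + $410.00 + $326.00 + $239.00 + $150.00 + $57.00 = $3,866.00

$3,866.00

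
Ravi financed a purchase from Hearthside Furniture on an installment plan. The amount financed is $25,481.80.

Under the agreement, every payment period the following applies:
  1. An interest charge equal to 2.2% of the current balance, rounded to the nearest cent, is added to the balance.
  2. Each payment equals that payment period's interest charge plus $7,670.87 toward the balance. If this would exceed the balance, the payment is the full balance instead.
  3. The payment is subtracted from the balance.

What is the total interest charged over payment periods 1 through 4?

$1,229.84

Payment period 1: opening $25,481.80; interest $560.60 → $26,042.40; payment $8,231.47; balance $17,810.93
Payment period 2: opening $17,810.93; interest $391.84 → $18,202.77; payment $8,062.71; balance $10,140.06
Payment period 3: opening $10,140.06; interest $223.08 → $10,363.14; payment $7,893.95; balance $2,469.19
Payment period 4: opening $2,469.19; interest $54.32 → $2,523.51; payment $2,523.51; balance $0.00
Total interest: $560.60 + $391.84 + $223.08 + $54.32 = $1,229.84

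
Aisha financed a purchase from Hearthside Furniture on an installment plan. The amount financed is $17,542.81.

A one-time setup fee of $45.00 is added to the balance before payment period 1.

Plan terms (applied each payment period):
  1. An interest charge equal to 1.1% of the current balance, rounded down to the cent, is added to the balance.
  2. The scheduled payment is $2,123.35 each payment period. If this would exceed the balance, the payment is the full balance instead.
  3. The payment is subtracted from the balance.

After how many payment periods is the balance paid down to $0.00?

Payment period 1: opening $17,587.81; interest $193.46 → $17,781.27; payment $2,123.35; balance $15,657.92
Payment period 2: opening $15,657.92; interest $172.23 → $15,830.15; payment $2,123.35; balance $13,706.80
Payment period 3: opening $13,706.80; interest $150.77 → $13,857.57; payment $2,123.35; balance $11,734.22
Payment period 4: opening $11,734.22; interest $129.07 → $11,863.29; payment $2,123.35; balance $9,739.94
Payment period 5: opening $9,739.94; interest $107.13 → $9,847.07; payment $2,123.35; balance $7,723.72
Payment period 6: opening $7,723.72; interest $84.96 → $7,808.68; payment $2,123.35; balance $5,685.33
Payment period 7: opening $5,685.33; interest $62.53 → $5,747.86; payment $2,123.35; balance $3,624.51
Payment period 8: opening $3,624.51; interest $39.86 → $3,664.37; payment $2,123.35; balance $1,541.02
Payment period 9: opening $1,541.02; interest $16.95 → $1,557.97; payment $1,557.97; balance $0.00
Balance reaches $0.00 in payment period 9.

9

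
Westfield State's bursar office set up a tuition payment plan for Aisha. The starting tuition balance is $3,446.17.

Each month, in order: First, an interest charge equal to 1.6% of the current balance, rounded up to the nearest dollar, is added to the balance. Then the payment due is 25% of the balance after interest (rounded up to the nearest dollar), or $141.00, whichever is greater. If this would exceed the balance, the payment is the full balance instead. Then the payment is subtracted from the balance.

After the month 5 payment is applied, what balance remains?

$885.17

Month 1: opening $3,446.17; interest $56.00 → $3,502.17; payment $876.00; balance $2,626.17
Month 2: opening $2,626.17; interest $43.00 → $2,669.17; payment $668.00; balance $2,001.17
Month 3: opening $2,001.17; interest $33.00 → $2,034.17; payment $509.00; balance $1,525.17
Month 4: opening $1,525.17; interest $25.00 → $1,550.17; payment $388.00; balance $1,162.17
Month 5: opening $1,162.17; interest $19.00 → $1,181.17; payment $296.00; balance $885.17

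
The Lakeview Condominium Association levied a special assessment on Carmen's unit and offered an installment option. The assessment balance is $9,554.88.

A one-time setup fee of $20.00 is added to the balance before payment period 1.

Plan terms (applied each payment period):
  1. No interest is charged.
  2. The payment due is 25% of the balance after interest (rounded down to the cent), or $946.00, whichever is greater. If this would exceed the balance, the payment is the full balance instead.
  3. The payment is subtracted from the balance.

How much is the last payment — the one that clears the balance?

$191.56

Payment period 1: opening $9,574.88; payment $2,393.72; balance $7,181.16
Payment period 2: opening $7,181.16; payment $1,795.29; balance $5,385.87
Payment period 3: opening $5,385.87; payment $1,346.46; balance $4,039.41
Payment period 4: opening $4,039.41; payment $1,009.85; balance $3,029.56
Payment period 5: opening $3,029.56; payment $946.00; balance $2,083.56
Payment period 6: opening $2,083.56; payment $946.00; balance $1,137.56
Payment period 7: opening $1,137.56; payment $946.00; balance $191.56
Payment period 8: opening $191.56; payment $191.56; balance $0.00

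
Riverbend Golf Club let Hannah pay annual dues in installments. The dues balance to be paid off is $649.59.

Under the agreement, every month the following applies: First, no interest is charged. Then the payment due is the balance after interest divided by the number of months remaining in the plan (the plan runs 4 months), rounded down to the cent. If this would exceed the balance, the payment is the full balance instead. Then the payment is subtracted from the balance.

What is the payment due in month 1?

Month 1: opening $649.59; payment $162.39; balance $487.20

$162.39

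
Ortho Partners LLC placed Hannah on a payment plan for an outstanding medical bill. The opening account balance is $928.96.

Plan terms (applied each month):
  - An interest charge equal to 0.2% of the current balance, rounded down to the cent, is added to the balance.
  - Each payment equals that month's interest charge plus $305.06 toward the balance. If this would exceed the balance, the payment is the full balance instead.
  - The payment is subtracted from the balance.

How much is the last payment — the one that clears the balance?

Month 1: opening $928.96; interest $1.85 → $930.81; payment $306.91; balance $623.90
Month 2: opening $623.90; interest $1.24 → $625.14; payment $306.30; balance $318.84
Month 3: opening $318.84; interest $0.63 → $319.47; payment $305.69; balance $13.78
Month 4: opening $13.78; interest $0.02 → $13.80; payment $13.80; balance $0.00

$13.80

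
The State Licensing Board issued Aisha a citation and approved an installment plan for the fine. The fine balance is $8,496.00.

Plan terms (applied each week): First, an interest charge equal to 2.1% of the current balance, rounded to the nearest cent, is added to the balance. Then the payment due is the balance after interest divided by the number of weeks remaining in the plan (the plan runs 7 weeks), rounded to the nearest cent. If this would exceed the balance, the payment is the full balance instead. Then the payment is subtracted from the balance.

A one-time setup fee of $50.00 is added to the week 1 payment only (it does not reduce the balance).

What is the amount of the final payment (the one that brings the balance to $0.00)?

Week 1: opening $8,496.00; interest $178.42 → $8,674.42; payment $1,239.20 (+ $50.00 fee); balance $7,435.22
Week 2: opening $7,435.22; interest $156.14 → $7,591.36; payment $1,265.23; balance $6,326.13
Week 3: opening $6,326.13; interest $132.85 → $6,458.98; payment $1,291.80; balance $5,167.18
Week 4: opening $5,167.18; interest $108.51 → $5,275.69; payment $1,318.92; balance $3,956.77
Week 5: opening $3,956.77; interest $83.09 → $4,039.86; payment $1,346.62; balance $2,693.24
Week 6: opening $2,693.24; interest $56.56 → $2,749.80; payment $1,374.90; balance $1,374.90
Week 7: opening $1,374.90; interest $28.87 → $1,403.77; payment $1,403.77; balance $0.00

$1,403.77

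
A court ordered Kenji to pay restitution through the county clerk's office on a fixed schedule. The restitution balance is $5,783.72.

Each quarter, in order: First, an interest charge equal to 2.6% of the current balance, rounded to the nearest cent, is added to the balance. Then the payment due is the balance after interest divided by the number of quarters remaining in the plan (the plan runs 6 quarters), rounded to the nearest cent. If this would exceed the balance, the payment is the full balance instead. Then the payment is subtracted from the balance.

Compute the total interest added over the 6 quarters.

Quarter 1: opening $5,783.72; interest $150.38 → $5,934.10; payment $989.02; balance $4,945.08
Quarter 2: opening $4,945.08; interest $128.57 → $5,073.65; payment $1,014.73; balance $4,058.92
Quarter 3: opening $4,058.92; interest $105.53 → $4,164.45; payment $1,041.11; balance $3,123.34
Quarter 4: opening $3,123.34; interest $81.21 → $3,204.55; payment $1,068.18; balance $2,136.37
Quarter 5: opening $2,136.37; interest $55.55 → $2,191.92; payment $1,095.96; balance $1,095.96
Quarter 6: opening $1,095.96; interest $28.49 → $1,124.45; payment $1,124.45; balance $0.00
Total interest: $150.38 + $128.57 + $105.53 + $81.21 + $55.55 + $28.49 = $549.73

$549.73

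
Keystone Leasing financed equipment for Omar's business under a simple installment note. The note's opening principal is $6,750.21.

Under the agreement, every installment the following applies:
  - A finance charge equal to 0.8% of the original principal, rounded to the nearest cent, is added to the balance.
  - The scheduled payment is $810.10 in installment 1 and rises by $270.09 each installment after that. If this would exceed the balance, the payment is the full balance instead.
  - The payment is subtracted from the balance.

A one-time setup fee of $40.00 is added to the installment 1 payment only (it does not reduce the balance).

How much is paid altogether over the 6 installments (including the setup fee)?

# | Opening | Interest | Payment | Fee | End bal
1 | $6,750.21 | $54.00 | $810.10 | $40.00 | $5,994.11
2 | $5,994.11 | $54.00 | $1,080.19 | — | $4,967.92
3 | $4,967.92 | $54.00 | $1,350.28 | — | $3,671.64
4 | $3,671.64 | $54.00 | $1,620.37 | — | $2,105.27
5 | $2,105.27 | $54.00 | $1,890.46 | — | $268.81
6 | $268.81 | $54.00 | $322.81 | — | $0.00
Total paid: $7,114.21

$7,114.21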